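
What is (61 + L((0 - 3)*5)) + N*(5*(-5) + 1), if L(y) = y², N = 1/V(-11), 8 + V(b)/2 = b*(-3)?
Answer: 7138/25 ≈ 285.52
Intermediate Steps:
V(b) = -16 - 6*b (V(b) = -16 + 2*(b*(-3)) = -16 + 2*(-3*b) = -16 - 6*b)
N = 1/50 (N = 1/(-16 - 6*(-11)) = 1/(-16 + 66) = 1/50 ≈ 0.020000)
(61 + L((0 - 3)*5)) + N*(5*(-5) + 1) = (61 + ((0 - 3)*5)²) + (5*(-5) + 1)/50 = (61 + (-3*5)²) + (-25 + 1)/50 = (61 + (-15)²) + (1/50)*(-24) = (61 + 225) - 12/25 = 286 - 12/25 = 7138/25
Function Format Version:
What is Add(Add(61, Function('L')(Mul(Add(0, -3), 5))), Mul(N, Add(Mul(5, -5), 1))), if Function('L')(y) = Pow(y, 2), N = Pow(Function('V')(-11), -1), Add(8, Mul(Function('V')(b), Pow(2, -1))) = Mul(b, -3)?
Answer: Rational(7138, 25) ≈ 285.52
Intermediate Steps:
Function('V')(b) = Add(-16, Mul(-6, b)) (Function('V')(b) = Add(-16, Mul(2, Mul(b, -3))) = Add(-16, Mul(2, Mul(-3, b))) = Add(-16, Mul(-6, b)))
N = Rational(1, 50) (N = Pow(Add(-16, Mul(-6, -11)), -1) = Pow(Add(-16, 66), -1) = Pow(50, -1) = Rational(1, 50) ≈ 0.020000)
Add(Add(61, Function('L')(Mul(Add(0, -3), 5))), Mul(N, Add(Mul(5, -5), 1))) = Add(Add(61, Pow(Mul(Add(0, -3), 5), 2)), Mul(Rational(1, 50), Add(Mul(5, -5), 1))) = Add(Add(61, Pow(Mul(-3, 5), 2)), Mul(Rational(1, 50), Add(-25, 1))) = Add(Add(61, Pow(-15, 2)), Mul(Rational(1, 50), -24)) = Add(Add(61, 225), Rational(-12, 25)) = Add(286, Rational(-12, 25)) = Rational(7138, 25)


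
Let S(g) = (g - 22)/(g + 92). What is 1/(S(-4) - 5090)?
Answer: -44/223973 ≈ -0.00019645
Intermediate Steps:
S(g) = (-22 + g)/(92 + g)
1/(S(-4) - 5090) = 1/((-22 - 4)/(92 - 4) - 5090) = 1/(-26/88 - 5090) = 1/((1/88)*(-26) - 5090) = 1/(-13/44 - 5090) = 1/(-223973/44) = -44/223973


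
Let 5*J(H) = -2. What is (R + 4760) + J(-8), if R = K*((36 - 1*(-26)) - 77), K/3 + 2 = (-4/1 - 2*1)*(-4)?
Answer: 18848/5 ≈ 3769.6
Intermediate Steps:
J(H) = -⅖ (J(H) = (⅕)*(-2) = -⅖)
K = 66 (K = -6 + 3*((-4/1 - 2*1)*(-4)) = -6 + 3*((-4*1 - 2)*(-4)) = -6 + 3*((-4 - 2)*(-4)) = -6 + 3*(-6*(-4)) = -6 + 3*24 = -6 + 72 = 66)
R = -990 (R = 66*((36 - 1*(-26)) - 77) = 66*((36 + 26) - 77) = 66*(62 - 77) = 66*(-15) = -990)
(R + 4760) + J(-8) = (-990 + 4760) - ⅖ = 3770 - ⅖ = 18848/5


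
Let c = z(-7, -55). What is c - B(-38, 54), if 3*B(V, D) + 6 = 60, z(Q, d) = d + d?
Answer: -128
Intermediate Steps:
z(Q, d) = 2*d
B(V, D) = 18 (B(V, D) = -2 + (⅓)*60 = -2 + 20 = 18)
c = -110 (c = 2*(-55) = -110)
c - B(-38, 54) = -110 - 1*18 = -110 - 18 = -128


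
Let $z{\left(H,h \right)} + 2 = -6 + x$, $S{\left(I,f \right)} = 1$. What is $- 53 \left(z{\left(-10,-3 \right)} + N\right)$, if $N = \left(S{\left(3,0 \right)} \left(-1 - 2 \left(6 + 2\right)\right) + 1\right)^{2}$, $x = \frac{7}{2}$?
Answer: $- \frac{26659}{2} \approx -13330.0$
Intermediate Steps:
$x = \frac{7}{2}$ ($x = 7 \cdot \frac{1}{2} = \frac{7}{2} \approx 3.5$)
$z{\left(H,h \right)} = - \frac{9}{2}$ ($z{\left(H,h \right)} = -2 + \left(-6 + \frac{7}{2}\right) = -2 - \frac{5}{2} = - \frac{9}{2}$)
$N = 256$ ($N = \left(1 \left(-1 - 2 \left(6 + 2\right)\right) + 1\right)^{2} = \left(1 \left(-1 - 16\right) + 1\right)^{2} = \left(1 \left(-17\right) + 1\right)^{2} = \left(-17 + 1\right)^{2} = \left(-16\right)^{2} = 256$)
$- 53 \left(z{\left(-10,-3 \right)} + N\right) = - 53 \left(- \frac{9}{2} + 256\right) = \left(-53\right) \frac{503}{2} = - \frac{26659}{2}$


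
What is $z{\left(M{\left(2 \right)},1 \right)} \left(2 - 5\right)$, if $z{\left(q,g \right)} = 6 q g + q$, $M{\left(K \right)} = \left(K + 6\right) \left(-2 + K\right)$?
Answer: $0$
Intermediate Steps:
$M{\left(K \right)} = \left(-2 + K\right) \left(6 + K\right)$ ($M{\left(K \right)} = \left(6 + K\right) \left(-2 + K\right) = \left(-2 + K\right) \left(6 + K\right)$)
$z{\left(q,g \right)} = q + 6 g q$ ($z{\left(q,g \right)} = 6 g q + q = q + 6 g q$)
$z{\left(M{\left(2 \right)},1 \right)} \left(2 - 5\right) = \left(-12 + 2^{2} + 4 \cdot 2\right) \left(1 + 6 \cdot 1\right) \left(2 - 5\right) = \left(-12 + 4 + 8\right) \left(1 + 6\right) \left(-3\right) = 0 \cdot 7 \left(-3\right) = 0 \left(-3\right) = 0$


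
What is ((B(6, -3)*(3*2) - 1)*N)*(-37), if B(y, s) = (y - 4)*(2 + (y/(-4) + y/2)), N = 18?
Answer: -27306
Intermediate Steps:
B(y, s) = (-4 + y)*(2 + y/4) (B(y, s) = (-4 + y)*(2 + (y*(-¼) + y*(½))) = (-4 + y)*(2 + (-y/4 + y/2)) = (-4 + y)*(2 + y/4))
((B(6, -3)*(3*2) - 1)*N)*(-37) = (((-8 + 6 + (¼)*6²)*(3*2) - 1)*18)*(-37) = (((-8 + 6 + (¼)*36)*6 - 1)*18)*(-37) = (((-8 + 6 + 9)*6 - 1)*18)*(-37) = ((7*6 - 1)*18)*(-37) = ((42 - 1)*18)*(-37) = (41*18)*(-37) = 738*(-37) = -27306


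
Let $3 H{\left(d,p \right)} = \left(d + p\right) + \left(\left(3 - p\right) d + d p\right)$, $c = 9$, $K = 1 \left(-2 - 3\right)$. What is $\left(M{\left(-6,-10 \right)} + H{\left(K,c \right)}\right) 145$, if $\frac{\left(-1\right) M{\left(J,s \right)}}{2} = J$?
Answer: $\frac{3625}{3} \approx 1208.3$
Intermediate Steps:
$K = -5$ ($K = 1 \left(-5\right) = -5$)
$M{\left(J,s \right)} = - 2 J$
$H{\left(d,p \right)} = \frac{d}{3} + \frac{p}{3} + \frac{d p}{3} + \frac{d \left(3 - p\right)}{3}$ ($H{\left(d,p \right)} = \frac{\left(d + p\right) + \left(\left(3 - p\right) d + d p\right)}{3} = \frac{\left(d + p\right) + \left(d \left(3 - p\right) + d p\right)}{3} = \frac{\left(d + p\right) + \left(d p + d \left(3 - p\right)\right)}{3} = \frac{d + p + d p + d \left(3 - p\right)}{3} = \frac{d}{3} + \frac{p}{3} + \frac{d p}{3} + \frac{d \left(3 - p\right)}{3}$)
$\left(M{\left(-6,-10 \right)} + H{\left(K,c \right)}\right) 145 = \left(\left(-2\right) \left(-6\right) + \left(\frac{1}{3} \cdot 9 + \frac{4}{3} \left(-5\right)\right)\right) 145 = \left(12 + \left(3 - \frac{20}{3}\right)\right) 145 = \left(12 - \frac{11}{3}\right) 145 = \frac{25}{3} \cdot 145 = \frac{3625}{3}$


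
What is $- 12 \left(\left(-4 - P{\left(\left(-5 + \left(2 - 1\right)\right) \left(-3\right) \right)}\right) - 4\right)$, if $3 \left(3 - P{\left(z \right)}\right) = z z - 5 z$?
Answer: $-204$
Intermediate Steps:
$P{\left(z \right)} = 3 - \frac{z^{2}}{3} + \frac{5 z}{3}$ ($P{\left(z \right)} = 3 - \frac{z z - 5 z}{3} = 3 - \frac{z^{2} - 5 z}{3} = 3 - \left(- \frac{5 z}{3} + \frac{z^{2}}{3}\right) = 3 - \frac{z^{2}}{3} + \frac{5 z}{3}$)
$- 12 \left(\left(-4 - P{\left(\left(-5 + \left(2 - 1\right)\right) \left(-3\right) \right)}\right) - 4\right) = - 12 \left(\left(-4 - \left(3 - \frac{\left(\left(-5 + \left(2 - 1\right)\right) \left(-3\right)\right)^{2}}{3} + \frac{5 \left(-5 + \left(2 - 1\right)\right) \left(-3\right)}{3}\right)\right) - 4\right) = - 12 \left(\left(-4 - \left(3 - \frac{\left(\left(-5 + 1\right) \left(-3\right)\right)^{2}}{3} + \frac{5 \left(-5 + 1\right) \left(-3\right)}{3}\right)\right) - 4\right) = - 12 \left(\left(-4 - \left(3 - \frac{\left(\left(-4\right) \left(-3\right)\right)^{2}}{3} + \frac{5 \left(\left(-4\right) \left(-3\right)\right)}{3}\right)\right) - 4\right) = - 12 \left(\left(-4 - \left(3 - \frac{12^{2}}{3} + \frac{5}{3} \cdot 12\right)\right) - 4\right) = - 12 \left(\left(-4 - \left(3 - 48 + 20\right)\right) - 4\right) = - 12 \left(\left(-4 - -25\right) - 4\right) = - 12 \left(\left(-4 + 25\right) - 4\right) = - 12 \left(21 - 4\right) = \left(-12\right) 17 = -204$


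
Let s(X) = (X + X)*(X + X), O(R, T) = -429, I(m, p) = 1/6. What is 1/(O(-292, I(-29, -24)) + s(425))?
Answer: 1/722071 ≈ 1.3849e-6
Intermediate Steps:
I(m, p) = 1/6
s(X) = 4*X**2 (s(X) = (2*X)*(2*X) = 4*X**2)
1/(O(-292, I(-29, -24)) + s(425)) = 1/(-429 + 4*425**2) = 1/(-429 + 4*180625) = 1/(-429 + 722500) = 1/722071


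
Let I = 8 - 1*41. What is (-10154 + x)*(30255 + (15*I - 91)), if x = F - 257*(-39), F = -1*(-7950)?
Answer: 231981911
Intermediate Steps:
F = 7950
x = 17973 (x = 7950 - 257*(-39) = 7950 - 1*(-10023) = 7950 + 10023 = 17973)
I = -33 (I = 8 - 41 = -33)
(-10154 + x)*(30255 + (15*I - 91)) = (-10154 + 17973)*(30255 + (15*(-33) - 91)) = 7819*(30255 + (-495 - 91)) = 7819*(30255 - 586) = 7819*29669 = 231981911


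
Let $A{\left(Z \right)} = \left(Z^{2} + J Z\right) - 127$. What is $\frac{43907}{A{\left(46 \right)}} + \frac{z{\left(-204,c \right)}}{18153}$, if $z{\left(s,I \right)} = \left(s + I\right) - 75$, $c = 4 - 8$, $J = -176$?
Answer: $- \frac{798772052}{110860371} \approx -7.2052$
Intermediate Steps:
$A{\left(Z \right)} = -127 + Z^{2} - 176 Z$ ($A{\left(Z \right)} = \left(Z^{2} - 176 Z\right) - 127 = -127 + Z^{2} - 176 Z$)
$c = -4$
$z{\left(s,I \right)} = -75 + I + s$ ($z{\left(s,I \right)} = \left(I + s\right) - 75 = -75 + I + s$)
$\frac{43907}{A{\left(46 \right)}} + \frac{z{\left(-204,c \right)}}{18153} = \frac{43907}{-127 + 46^{2} - 8096} + \frac{-75 - 4 - 204}{18153} = \frac{43907}{-127 + 2116 - 8096} - \frac{283}{18153} = \frac{43907}{-6107} - \frac{283}{18153} = 43907 \left(- \frac{1}{6107}\right) - \frac{283}{18153} = - \frac{43907}{6107} - \frac{283}{18153} = - \frac{798772052}{110860371}$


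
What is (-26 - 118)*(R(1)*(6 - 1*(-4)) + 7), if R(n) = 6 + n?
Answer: -11088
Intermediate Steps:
(-26 - 118)*(R(1)*(6 - 1*(-4)) + 7) = (-26 - 118)*((6 + 1)*(6 - 1*(-4)) + 7) = -144*(7*(6 + 4) + 7) = -144*(7*10 + 7) = -144*(70 + 7) = -144*77 = -11088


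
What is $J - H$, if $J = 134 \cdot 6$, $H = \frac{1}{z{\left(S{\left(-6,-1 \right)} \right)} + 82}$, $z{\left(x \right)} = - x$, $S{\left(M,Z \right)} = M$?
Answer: $\frac{70751}{88} \approx 803.99$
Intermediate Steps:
$H = \frac{1}{88}$ ($H = \frac{1}{\left(-1\right) \left(-6\right) + 82} = \frac{1}{6 + 82} = \frac{1}{88} \approx 0.011364$)
$J = 804$
$J - H = 804 - \frac{1}{88} = \frac{70751}{88}$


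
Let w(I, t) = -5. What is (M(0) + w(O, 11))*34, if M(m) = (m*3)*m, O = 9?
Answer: -170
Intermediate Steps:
M(m) = 3*m**2 (M(m) = (3*m)*m = 3*m**2)
(M(0) + w(O, 11))*34 = (3*0**2 - 5)*34 = (3*0 - 5)*34 = (0 - 5)*34 = -5*34 = -170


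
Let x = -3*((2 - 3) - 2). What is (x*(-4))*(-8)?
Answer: 288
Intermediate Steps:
x = 9 (x = -3*(-1 - 2) = -3*(-3) = 9)
(x*(-4))*(-8) = (9*(-4))*(-8) = -36*(-8) = 288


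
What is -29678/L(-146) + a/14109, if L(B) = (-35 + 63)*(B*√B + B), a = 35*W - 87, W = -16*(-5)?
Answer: 113837015/471033668 - 14839*I*√146/300468 ≈ 0.24167 - 0.59674*I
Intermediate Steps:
W = 80
a = 2713 (a = 35*80 - 87 = 2800 - 87 = 2713)
L(B) = 28*B + 28*B^(3/2) (L(B) = 28*(B^(3/2) + B) = 28*(B + B^(3/2)) = 28*B + 28*B^(3/2))
-29678/L(-146) + a/14109 = -29678/(28*(-146) + 28*(-146)^(3/2)) + 2713/14109 = -29678/(-4088 + 28*(-146*I*√146)) + 2713*(1/14109) = -29678/(-4088 - 4088*I*√146) + 2713/14109 = 2713/14109 - 29678/(-4088 - 4088*I*√146)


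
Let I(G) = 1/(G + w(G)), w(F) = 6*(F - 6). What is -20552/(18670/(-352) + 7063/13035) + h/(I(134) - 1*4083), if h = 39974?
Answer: 15391174808882884/40323567350455 ≈ 381.69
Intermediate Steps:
w(F) = -36 + 6*F (w(F) = 6*(-6 + F) = -36 + 6*F)
I(G) = 1/(-36 + 7*G) (I(G) = 1/(G + (-36 + 6*G)) = 1/(-36 + 7*G))
-20552/(18670/(-352) + 7063/13035) + h/(I(134) - 1*4083) = -20552/(18670/(-352) + 7063/13035) + 39974/(1/(-36 + 7*134) - 1*4083) = -20552/(18670*(-1/352) + 7063*(1/13035)) + 39974/(1/(-36 + 938) - 4083) = -20552/(-9335/176 + 7063/13035) + 39974/(1/902 - 4083) = -20552/(-10948967/208560) + 39974/(1/902 - 4083) = -20552*(-208560/10948967) + 39974/(-3682865/902) = 4286325120/10948967 + 39974*(-902/3682865) = 4286325120/10948967 - 36056548/3682865 = 15391174808882884/40323567350455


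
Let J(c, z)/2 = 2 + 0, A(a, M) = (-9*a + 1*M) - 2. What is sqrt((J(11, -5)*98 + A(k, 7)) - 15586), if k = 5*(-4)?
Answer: I*sqrt(15009) ≈ 122.51*I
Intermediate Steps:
k = -20
A(a, M) = -2 + M - 9*a (A(a, M) = (-9*a + M) - 2 = (M - 9*a) - 2 = -2 + M - 9*a)
J(c, z) = 4 (J(c, z) = 2*(2 + 0) = 2*2 = 4)
sqrt((J(11, -5)*98 + A(k, 7)) - 15586) = sqrt((4*98 + (-2 + 7 - 9*(-20))) - 15586) = sqrt((392 + (-2 + 7 + 180)) - 15586) = sqrt((392 + 185) - 15586) = sqrt(577 - 15586) = sqrt(-15009) = I*sqrt(15009)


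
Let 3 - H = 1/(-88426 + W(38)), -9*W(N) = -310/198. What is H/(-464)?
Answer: -59090781/9139339676 ≈ -0.0064655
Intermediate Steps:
W(N) = 155/891 (W(N) = -(-310)/(9*198) = -1/9*(-155/99) = 155/891)
H = 236363124/78787411 (H = 3 - 1/(-88426 + 155/891) = 3 - 1/(-78787411/891) = 3 - 1*(-891/78787411) = 3 + 891/78787411 = 236363124/78787411 ≈ 3.0000)
H/(-464) = (236363124/78787411)/(-464) = (236363124/78787411)*(-1/464) = -59090781/9139339676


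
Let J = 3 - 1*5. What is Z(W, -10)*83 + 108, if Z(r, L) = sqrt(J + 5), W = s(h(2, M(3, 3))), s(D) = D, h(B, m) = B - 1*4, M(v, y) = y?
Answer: 108 + 83*sqrt(3) ≈ 251.76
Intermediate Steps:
J = -2 (J = 3 - 5 = -2)
h(B, m) = -4 + B (h(B, m) = B - 4 = -4 + B)
W = -2 (W = -4 + 2 = -2)
Z(r, L) = sqrt(3) (Z(r, L) = sqrt(-2 + 5) = sqrt(3))
Z(W, -10)*83 + 108 = sqrt(3)*83 + 108 = 83*sqrt(3) + 108 = 108 + 83*sqrt(3)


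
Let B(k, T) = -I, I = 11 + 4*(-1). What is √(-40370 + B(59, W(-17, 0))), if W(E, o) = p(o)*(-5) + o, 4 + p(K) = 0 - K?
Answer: I*√40377 ≈ 200.94*I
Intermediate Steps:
p(K) = -4 - K (p(K) = -4 + (0 - K) = -4 - K)
I = 7 (I = 11 - 4 = 7)
W(E, o) = 20 + 6*o (W(E, o) = (-4 - o)*(-5) + o = (20 + 5*o) + o = 20 + 6*o)
B(k, T) = -7 (B(k, T) = -1*7 = -7)
√(-40370 + B(59, W(-17, 0))) = √(-40370 - 7) = √(-40377) = I*√40377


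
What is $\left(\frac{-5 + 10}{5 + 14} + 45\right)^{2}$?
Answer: $\frac{739600}{361} \approx 2048.8$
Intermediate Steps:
$\left(\frac{-5 + 10}{5 + 14} + 45\right)^{2} = \left(\frac{5}{19} + 45\right)^{2} = \left(\frac{860}{19}\right)^{2} = \frac{739600}{361}$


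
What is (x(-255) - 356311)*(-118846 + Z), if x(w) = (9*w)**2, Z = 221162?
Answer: 502444613624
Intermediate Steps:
x(w) = 81*w**2
(x(-255) - 356311)*(-118846 + Z) = (81*(-255)**2 - 356311)*(-118846 + 221162) = (81*65025 - 356311)*102316 = (5267025 - 356311)*102316 = 4910714*102316 = 502444613624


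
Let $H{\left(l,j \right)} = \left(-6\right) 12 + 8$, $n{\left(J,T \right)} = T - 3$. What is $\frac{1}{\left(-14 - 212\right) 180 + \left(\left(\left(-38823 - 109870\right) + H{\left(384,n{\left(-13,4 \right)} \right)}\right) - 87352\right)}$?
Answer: $- \frac{1}{276789} \approx -3.6129 \cdot 10^{-6}$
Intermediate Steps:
$n{\left(J,T \right)} = -3 + T$
$H{\left(l,j \right)} = -64$ ($H{\left(l,j \right)} = -72 + 8 = -64$)
$\frac{1}{\left(-14 - 212\right) 180 + \left(\left(\left(-38823 - 109870\right) + H{\left(384,n{\left(-13,4 \right)} \right)}\right) - 87352\right)} = \frac{1}{\left(-14 - 212\right) 180 - 236109} = \frac{1}{\left(-226\right) 180 - 236109} = \frac{1}{-40680 - 236109} = \frac{1}{-276789} = - \frac{1}{276789}$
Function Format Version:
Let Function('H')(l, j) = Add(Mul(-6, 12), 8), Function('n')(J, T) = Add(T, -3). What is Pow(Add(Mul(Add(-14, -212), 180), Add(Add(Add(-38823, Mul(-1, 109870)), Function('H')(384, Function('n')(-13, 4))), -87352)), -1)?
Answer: Rational(-1, 276789) ≈ -3.6129e-6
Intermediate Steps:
Function('n')(J, T) = Add(-3, T)
Function('H')(l, j) = -64 (Function('H')(l, j) = Add(-72, 8) = -64)
Pow(Add(Mul(Add(-14, -212), 180), Add(Add(Add(-38823, Mul(-1, 109870)), Function('H')(384, Function('n')(-13, 4))), -87352)), -1) = Pow(Add(Mul(Add(-14, -212), 180), Add(Add(Add(-38823, Mul(-1, 109870)), -64), -87352)), -1) = Pow(Add(Mul(-226, 180), Add(Add(Add(-38823, -109870), -64), -87352)), -1) = Pow(Add(-40680, Add(Add(-148693, -64), -87352)), -1) = Pow(Add(-40680, Add(-148757, -87352)), -1) = Pow(Add(-40680, -236109), -1) = Pow(-276789, -1) = Rational(-1, 276789)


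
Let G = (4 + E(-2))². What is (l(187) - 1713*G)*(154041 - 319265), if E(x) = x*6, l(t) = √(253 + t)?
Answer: 18113837568 - 330448*√110 ≈ 1.8110e+10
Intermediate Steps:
E(x) = 6*x
G = 64 (G = (4 + 6*(-2))² = (4 - 12)² = (-8)² = 64)
(l(187) - 1713*G)*(154041 - 319265) = (√(253 + 187) - 1713*64)*(154041 - 319265) = (√440 - 109632)*(-165224) = (2*√110 - 109632)*(-165224) = (-109632 + 2*√110)*(-165224) = 18113837568 - 330448*√110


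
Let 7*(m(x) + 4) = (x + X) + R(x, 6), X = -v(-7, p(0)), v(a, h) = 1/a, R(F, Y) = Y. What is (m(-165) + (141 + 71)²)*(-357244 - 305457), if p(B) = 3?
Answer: -1458570440548/49 ≈ -2.9767e+10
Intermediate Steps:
v(a, h) = 1/a
X = ⅐ (X = -1/(-7) = -1*(-⅐) = ⅐ ≈ 0.14286)
m(x) = -153/49 + x/7 (m(x) = -4 + ((x + ⅐) + 6)/7 = -4 + ((⅐ + x) + 6)/7 = -4 + (43/7 + x)/7 = -4 + (43/49 + x/7) = -153/49 + x/7)
(m(-165) + (141 + 71)²)*(-357244 - 305457) = ((-153/49 + (⅐)*(-165)) + (141 + 71)²)*(-357244 - 305457) = ((-153/49 - 165/7) + 212²)*(-662701) = (-1308/49 + 44944)*(-662701) = (2200948/49)*(-662701) = -1458570440548/49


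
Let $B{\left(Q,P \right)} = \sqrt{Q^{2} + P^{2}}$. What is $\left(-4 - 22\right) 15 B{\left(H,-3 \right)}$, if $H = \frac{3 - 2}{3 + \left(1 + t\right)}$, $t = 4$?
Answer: $- \frac{195 \sqrt{577}}{4} \approx -1171.0$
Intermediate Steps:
$H = \frac{1}{8}$ ($H = \frac{3 - 2}{3 + \left(1 + 4\right)} = 1 \frac{1}{3 + 5} = 1 \cdot \frac{1}{8} = \frac{1}{8} \approx 0.125$)
$B{\left(Q,P \right)} = \sqrt{P^{2} + Q^{2}}$
$\left(-4 - 22\right) 15 B{\left(H,-3 \right)} = \left(-4 - 22\right) 15 \sqrt{\left(-3\right)^{2} + \left(\frac{1}{8}\right)^{2}} = \left(-4 - 22\right) 15 \sqrt{9 + \frac{1}{64}} = \left(-26\right) 15 \sqrt{\frac{577}{64}} = - 390 \frac{\sqrt{577}}{8} = - \frac{195 \sqrt{577}}{4}$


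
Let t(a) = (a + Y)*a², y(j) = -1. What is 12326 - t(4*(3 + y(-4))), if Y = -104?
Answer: 18470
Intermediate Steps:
t(a) = a²*(-104 + a) (t(a) = (a - 104)*a² = (-104 + a)*a² = a²*(-104 + a))
12326 - t(4*(3 + y(-4))) = 12326 - (4*(3 - 1))²*(-104 + 4*(3 - 1)) = 12326 - (4*2)²*(-104 + 4*2) = 12326 - 8²*(-104 + 8) = 12326 - 64*(-96) = 12326 - 1*(-6144) = 12326 + 6144 = 18470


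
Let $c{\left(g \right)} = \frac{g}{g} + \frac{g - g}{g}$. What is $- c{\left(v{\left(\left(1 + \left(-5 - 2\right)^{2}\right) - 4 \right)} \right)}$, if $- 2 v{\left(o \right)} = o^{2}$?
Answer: $-1$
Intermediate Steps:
$v{\left(o \right)} = - \frac{o^{2}}{2}$
$c{\left(g \right)} = 1$ ($c{\left(g \right)} = 1 + \frac{0}{g} = 1 + 0 = 1$)
$- c{\left(v{\left(\left(1 + \left(-5 - 2\right)^{2}\right) - 4 \right)} \right)} = \left(-1\right) 1 = -1$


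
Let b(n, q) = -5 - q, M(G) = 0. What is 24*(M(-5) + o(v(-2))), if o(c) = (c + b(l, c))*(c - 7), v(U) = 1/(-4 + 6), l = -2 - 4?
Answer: 780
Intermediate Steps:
l = -6
v(U) = 1/2
o(c) = 35 - 5*c (o(c) = (c + (-5 - c))*(c - 7) = -5*(-7 + c) = 35 - 5*c)
24*(M(-5) + o(v(-2))) = 24*(0 + (35 - 5*1/2)) = 24*(0 + (35 - 5/2)) = 24*(0 + 65/2) = 24*(65/2) = 780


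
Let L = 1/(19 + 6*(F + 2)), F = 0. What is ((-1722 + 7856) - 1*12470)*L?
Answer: -6336/31 ≈ -204.39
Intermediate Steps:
L = 1/31 (L = 1/(19 + 6*(0 + 2)) = 1/(19 + 6*2) = 1/(19 + 12) = 1/31 ≈ 0.032258)
((-1722 + 7856) - 1*12470)*L = ((-1722 + 7856) - 1*12470)*(1/31) = (6134 - 12470)*(1/31) = -6336*1/31 = -6336/31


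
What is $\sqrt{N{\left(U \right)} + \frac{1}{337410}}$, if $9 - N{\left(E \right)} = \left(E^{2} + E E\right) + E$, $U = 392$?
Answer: $\frac{i \sqrt{3892390571402410}}{112470} \approx 554.72 i$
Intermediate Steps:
$N{\left(E \right)} = 9 - E - 2 E^{2}$ ($N{\left(E \right)} = 9 - \left(\left(E^{2} + E E\right) + E\right) = 9 - \left(\left(E^{2} + E^{2}\right) + E\right) = 9 - \left(2 E^{2} + E\right) = 9 - \left(E + 2 E^{2}\right) = 9 - E - 2 E^{2}$)
$\sqrt{N{\left(U \right)} + \frac{1}{337410}} = \sqrt{\left(9 - 392 - 2 \cdot 392^{2}\right) + \frac{1}{337410}} = \sqrt{\left(9 - 392 - 307328\right) + \frac{1}{337410}} = \sqrt{-307711 + \frac{1}{337410}} = \sqrt{- \frac{103824768509}{337410}} = \frac{i \sqrt{3892390571402410}}{112470}$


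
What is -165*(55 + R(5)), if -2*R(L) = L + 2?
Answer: -16995/2 ≈ -8497.5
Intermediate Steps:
R(L) = -1 - L/2 (R(L) = -(L + 2)/2 = -(2 + L)/2 = -1 - L/2)
-165*(55 + R(5)) = -165*(55 + (-1 - ½*5)) = -165*(55 + (-1 - 5/2)) = -165*(55 - 7/2) = -165*103/2 = -16995/2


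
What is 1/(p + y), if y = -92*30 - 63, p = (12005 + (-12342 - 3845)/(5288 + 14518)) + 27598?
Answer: 19806/728448493 ≈ 2.7189e-5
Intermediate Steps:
p = 784360831/19806 (p = (12005 - 16187/19806) + 27598 = 237754843/19806 + 27598 = 784360831/19806 ≈ 39602.)
y = -2823 (y = -2760 - 63 = -2823)
1/(p + y) = 1/(784360831/19806 - 2823) = 1/(728448493/19806) = 19806/728448493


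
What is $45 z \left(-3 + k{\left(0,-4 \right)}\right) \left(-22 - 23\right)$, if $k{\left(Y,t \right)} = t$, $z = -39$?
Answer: $-552825$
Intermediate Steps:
$45 z \left(-3 + k{\left(0,-4 \right)}\right) \left(-22 - 23\right) = 45 \left(-39\right) \left(-3 - 4\right) \left(-22 - 23\right) = - 1755 \left(\left(-7\right) \left(-45\right)\right) = \left(-1755\right) 315 = -552825$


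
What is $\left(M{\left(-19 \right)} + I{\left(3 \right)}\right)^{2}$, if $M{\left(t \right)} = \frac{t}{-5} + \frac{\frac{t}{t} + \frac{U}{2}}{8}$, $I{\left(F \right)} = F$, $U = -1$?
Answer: $\frac{301401}{6400} \approx 47.094$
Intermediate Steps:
$M{\left(t \right)} = \frac{1}{16} - \frac{t}{5}$ ($M{\left(t \right)} = \frac{t}{-5} + \frac{\frac{t}{t} - \frac{1}{2}}{8} = t \left(- \frac{1}{5}\right) + \left(1 - \frac{1}{2}\right) \frac{1}{8} = - \frac{t}{5} + \left(1 - \frac{1}{2}\right) \frac{1}{8} = - \frac{t}{5} + \frac{1}{2} \cdot \frac{1}{8} = - \frac{t}{5} + \frac{1}{16} = \frac{1}{16} - \frac{t}{5}$)
$\left(M{\left(-19 \right)} + I{\left(3 \right)}\right)^{2} = \left(\left(\frac{1}{16} - - \frac{19}{5}\right) + 3\right)^{2} = \left(\left(\frac{1}{16} + \frac{19}{5}\right) + 3\right)^{2} = \left(\frac{309}{80} + 3\right)^{2} = \left(\frac{549}{80}\right)^{2} = \frac{301401}{6400}$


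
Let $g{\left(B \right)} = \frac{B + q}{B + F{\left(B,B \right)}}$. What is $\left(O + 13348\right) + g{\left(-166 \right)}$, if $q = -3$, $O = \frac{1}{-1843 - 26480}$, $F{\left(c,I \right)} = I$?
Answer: $\frac{125519180383}{9403236} \approx 13349.0$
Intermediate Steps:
$O = - \frac{1}{28323}$ ($O = \frac{1}{-28323} = - \frac{1}{28323} \approx -3.5307 \cdot 10^{-5}$)
$g{\left(B \right)} = \frac{-3 + B}{2 B}$ ($g{\left(B \right)} = \frac{B - 3}{B + B} = \frac{-3 + B}{2 B}$)
$\left(O + 13348\right) + g{\left(-166 \right)} = \left(- \frac{1}{28323} + 13348\right) + \frac{-3 - 166}{2 \left(-166\right)} = \frac{378055403}{28323} + \frac{1}{2} \left(- \frac{1}{166}\right) \left(-169\right) = \frac{378055403}{28323} + \frac{169}{332} = \frac{125519180383}{9403236}$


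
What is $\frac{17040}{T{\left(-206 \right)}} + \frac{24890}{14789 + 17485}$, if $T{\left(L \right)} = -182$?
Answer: $- \frac{136354745}{1468467} \approx -92.855$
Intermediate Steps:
$\frac{17040}{T{\left(-206 \right)}} + \frac{24890}{14789 + 17485} = \frac{17040}{-182} + \frac{24890}{14789 + 17485} = 17040 \left(- \frac{1}{182}\right) + \frac{24890}{32274} = - \frac{8520}{91} + 24890 \cdot \frac{1}{32274} = - \frac{8520}{91} + \frac{12445}{16137} = - \frac{136354745}{1468467}$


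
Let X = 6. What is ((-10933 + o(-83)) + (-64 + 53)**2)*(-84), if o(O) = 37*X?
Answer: 889560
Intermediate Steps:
o(O) = 222 (o(O) = 37*6 = 222)
((-10933 + o(-83)) + (-64 + 53)**2)*(-84) = ((-10933 + 222) + (-64 + 53)**2)*(-84) = (-10711 + (-11)**2)*(-84) = (-10711 + 121)*(-84) = -10590*(-84) = 889560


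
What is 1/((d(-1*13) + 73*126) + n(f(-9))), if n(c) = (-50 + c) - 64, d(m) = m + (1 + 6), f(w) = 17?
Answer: 1/9095 ≈ 0.00010995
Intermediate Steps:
d(m) = 7 + m (d(m) = m + 7 = 7 + m)
n(c) = -114 + c
1/((d(-1*13) + 73*126) + n(f(-9))) = 1/(((7 - 1*13) + 73*126) + (-114 + 17)) = 1/(((7 - 13) + 9198) - 97) = 1/((-6 + 9198) - 97) = 1/(9192 - 97) = 1/9095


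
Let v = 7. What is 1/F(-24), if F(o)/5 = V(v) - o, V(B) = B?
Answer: 1/155 ≈ 0.0064516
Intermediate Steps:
F(o) = 35 - 5*o (F(o) = 5*(7 - o) = 35 - 5*o)
1/F(-24) = 1/(35 - 5*(-24)) = 1/(35 + 120) = 1/155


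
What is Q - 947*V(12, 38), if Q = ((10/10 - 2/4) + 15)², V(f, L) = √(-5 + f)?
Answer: 961/4 - 947*√7 ≈ -2265.3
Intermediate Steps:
Q = 961/4 (Q = ((10*(⅒) - 2*¼) + 15)² = ((1 - ½) + 15)² = (½ + 15)² = (31/2)² = 961/4 ≈ 240.25)
Q - 947*V(12, 38) = 961/4 - 947*√(-5 + 12) = 961/4 - 947*√7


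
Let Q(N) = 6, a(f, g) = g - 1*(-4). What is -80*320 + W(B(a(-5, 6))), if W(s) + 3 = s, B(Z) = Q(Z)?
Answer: -25597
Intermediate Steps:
a(f, g) = 4 + g (a(f, g) = g + 4 = 4 + g)
B(Z) = 6
W(s) = -3 + s
-80*320 + W(B(a(-5, 6))) = -80*320 + (-3 + 6) = -25600 + 3 = -25597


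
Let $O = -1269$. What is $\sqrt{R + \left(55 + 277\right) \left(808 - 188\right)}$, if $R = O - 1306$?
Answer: $3 \sqrt{22585} \approx 450.85$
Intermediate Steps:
$R = -2575$ ($R = -1269 - 1306 = -2575$)
$\sqrt{R + \left(55 + 277\right) \left(808 - 188\right)} = \sqrt{-2575 + \left(55 + 277\right) \left(808 - 188\right)} = \sqrt{-2575 + 332 \cdot 620} = \sqrt{-2575 + 205840} = \sqrt{203265} = 3 \sqrt{22585}$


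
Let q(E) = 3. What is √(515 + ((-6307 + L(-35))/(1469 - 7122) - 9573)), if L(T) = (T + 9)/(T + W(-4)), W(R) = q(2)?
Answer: I*√4630808061505/22612 ≈ 95.168*I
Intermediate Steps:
W(R) = 3
L(T) = (9 + T)/(3 + T) (L(T) = (T + 9)/(T + 3) = (9 + T)/(3 + T))
√(515 + ((-6307 + L(-35))/(1469 - 7122) - 9573)) = √(515 + ((-6307 + (9 - 35)/(3 - 35))/(1469 - 7122) - 9573)) = √(515 + ((-6307 - 26/(-32))/(-5653) - 9573)) = √(515 + ((-6307 - 1/32*(-26))*(-1/5653) - 9573)) = √(515 + ((-6307 + 13/16)*(-1/5653) - 9573)) = √(515 + (-100899/16*(-1/5653) - 9573)) = √(515 + (100899/90448 - 9573)) = √(515 - 865757805/90448) = √(-819177085/90448) = I*√4630808061505/22612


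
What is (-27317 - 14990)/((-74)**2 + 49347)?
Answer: -42307/54823 ≈ -0.77170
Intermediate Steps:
(-27317 - 14990)/((-74)**2 + 49347) = -42307/(5476 + 49347) = -42307/54823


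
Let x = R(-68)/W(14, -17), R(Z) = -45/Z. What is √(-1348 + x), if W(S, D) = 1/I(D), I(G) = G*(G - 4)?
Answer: I*√4447/2 ≈ 33.343*I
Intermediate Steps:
I(G) = G*(-4 + G)
W(S, D) = 1/(D*(-4 + D))
x = 945/4 (x = (-45/(-68))/((1/((-17)*(-4 - 17)))) = (-45*(-1/68))/((-1/17/(-21))) = 45/(68*((-1/17*(-1/21)))) = 45/(68*(1/357)) = (45/68)*357 = 945/4 ≈ 236.25)
√(-1348 + x) = √(-1348 + 945/4) = √(-4447/4) = I*√4447/2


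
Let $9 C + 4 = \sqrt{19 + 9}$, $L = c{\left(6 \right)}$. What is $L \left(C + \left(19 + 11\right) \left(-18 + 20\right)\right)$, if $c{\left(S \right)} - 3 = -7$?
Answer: $- \frac{2144}{9} - \frac{8 \sqrt{7}}{9} \approx -240.57$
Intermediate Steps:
$c{\left(S \right)} = -4$ ($c{\left(S \right)} = 3 - 7 = -4$)
$L = -4$
$C = - \frac{4}{9} + \frac{2 \sqrt{7}}{9}$ ($C = - \frac{4}{9} + \frac{\sqrt{19 + 9}}{9} = - \frac{4}{9} + \frac{\sqrt{28}}{9} = - \frac{4}{9} + \frac{2 \sqrt{7}}{9} \approx 0.1435$)
$L \left(C + \left(19 + 11\right) \left(-18 + 20\right)\right) = - 4 \left(\left(- \frac{4}{9} + \frac{2 \sqrt{7}}{9}\right) + \left(19 + 11\right) \left(-18 + 20\right)\right) = - 4 \left(\left(- \frac{4}{9} + \frac{2 \sqrt{7}}{9}\right) + 30 \cdot 2\right) = - 4 \left(\left(- \frac{4}{9} + \frac{2 \sqrt{7}}{9}\right) + 60\right) = - 4 \left(\frac{536}{9} + \frac{2 \sqrt{7}}{9}\right) = - \frac{2144}{9} - \frac{8 \sqrt{7}}{9}$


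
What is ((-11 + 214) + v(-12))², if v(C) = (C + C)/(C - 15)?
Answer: 3367225/81 ≈ 41571.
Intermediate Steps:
v(C) = 2*C/(-15 + C) (v(C) = (2*C)/(-15 + C) = 2*C/(-15 + C))
((-11 + 214) + v(-12))² = ((-11 + 214) + 2*(-12)/(-15 - 12))² = (203 + 2*(-12)/(-27))² = (203 + 2*(-12)*(-1/27))² = (203 + 8/9)² = (1835/9)² = 3367225/81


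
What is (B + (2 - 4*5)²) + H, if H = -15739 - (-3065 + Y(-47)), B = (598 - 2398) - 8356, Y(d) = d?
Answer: -22459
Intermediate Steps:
B = -10156 (B = -1800 - 8356 = -10156)
H = -12627 (H = -15739 - (-3065 - 47) = -15739 - 1*(-3112) = -15739 + 3112 = -12627)
(B + (2 - 4*5)²) + H = (-10156 + (2 - 4*5)²) - 12627 = (-10156 + (2 - 20)²) - 12627 = (-10156 + (-18)²) - 12627 = (-10156 + 324) - 12627 = -9832 - 12627 = -22459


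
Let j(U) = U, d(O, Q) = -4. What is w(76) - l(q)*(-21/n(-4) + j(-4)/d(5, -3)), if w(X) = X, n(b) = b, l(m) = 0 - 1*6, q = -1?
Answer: 227/2 ≈ 113.50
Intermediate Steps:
l(m) = -6 (l(m) = 0 - 6 = -6)
w(76) - l(q)*(-21/n(-4) + j(-4)/d(5, -3)) = 76 - (-6)*(-21/(-4) - 4/(-4)) = 76 - (-6)*(-21*(-¼) - 4*(-¼)) = 76 - (-6)*(21/4 + 1) = 76 - (-6)*25/4 = 76 - 1*(-75/2) = 76 + 75/2 = 227/2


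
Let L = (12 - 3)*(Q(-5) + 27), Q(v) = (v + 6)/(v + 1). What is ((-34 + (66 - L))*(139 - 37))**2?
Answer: 1813482225/4 ≈ 4.5337e+8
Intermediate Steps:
Q(v) = (6 + v)/(1 + v)
L = 963/4 (L = (12 - 3)*((6 - 5)/(1 - 5) + 27) = 9*(1/(-4) + 27) = 9*(-1/4*1 + 27) = 9*(-1/4 + 27) = 9*(107/4) = 963/4 ≈ 240.75)
((-34 + (66 - L))*(139 - 37))**2 = ((-34 + (66 - 1*963/4))*(139 - 37))**2 = ((-34 + (66 - 963/4))*102)**2 = ((-34 - 699/4)*102)**2 = (-835/4*102)**2 = (-42585/2)**2 = 1813482225/4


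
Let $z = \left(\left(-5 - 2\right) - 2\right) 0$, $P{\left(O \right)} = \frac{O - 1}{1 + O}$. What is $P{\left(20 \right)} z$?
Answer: $0$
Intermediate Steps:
$P{\left(O \right)} = \frac{-1 + O}{1 + O}$
$z = 0$ ($z = \left(\left(-5 - 2\right) - 2\right) 0 = \left(-7 - 2\right) 0 = \left(-9\right) 0 = 0$)
$P{\left(20 \right)} z = \frac{-1 + 20}{1 + 20} \cdot 0 = \frac{1}{21} \cdot 19 \cdot 0 = \frac{19}{21} \cdot 0 = 0$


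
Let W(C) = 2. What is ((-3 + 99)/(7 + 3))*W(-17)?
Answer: 96/5 ≈ 19.200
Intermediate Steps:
((-3 + 99)/(7 + 3))*W(-17) = ((-3 + 99)/(7 + 3))*2 = (96/10)*2 = (96*(1/10))*2 = (48/5)*2 = 96/5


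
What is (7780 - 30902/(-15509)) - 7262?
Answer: 8064564/15509 ≈ 519.99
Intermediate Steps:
(7780 - 30902/(-15509)) - 7262 = (7780 - 30902*(-1/15509)) - 7262 = (7780 + 30902/15509) - 7262 = 120690922/15509 - 7262 = 8064564/15509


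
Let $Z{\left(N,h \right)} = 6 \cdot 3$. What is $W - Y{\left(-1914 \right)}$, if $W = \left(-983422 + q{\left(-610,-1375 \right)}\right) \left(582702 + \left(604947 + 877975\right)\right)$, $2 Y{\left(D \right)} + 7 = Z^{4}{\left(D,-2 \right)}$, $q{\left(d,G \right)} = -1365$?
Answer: $- \frac{4068399429145}{2} \approx -2.0342 \cdot 10^{12}$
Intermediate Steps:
$Z{\left(N,h \right)} = 18$
$Y{\left(D \right)} = \frac{104969}{2}$ ($Y{\left(D \right)} = - \frac{7}{2} + \frac{18^{4}}{2} = - \frac{7}{2} + \frac{1}{2} \cdot 104976 = - \frac{7}{2} + 52488 = \frac{104969}{2}$)
$W = -2034199662088$ ($W = \left(-983422 - 1365\right) \left(582702 + \left(604947 + 877975\right)\right) = - 984787 \left(582702 + 1482922\right) = \left(-984787\right) 2065624 = -2034199662088$)
$W - Y{\left(-1914 \right)} = -2034199662088 - \frac{104969}{2} = - \frac{4068399429145}{2}$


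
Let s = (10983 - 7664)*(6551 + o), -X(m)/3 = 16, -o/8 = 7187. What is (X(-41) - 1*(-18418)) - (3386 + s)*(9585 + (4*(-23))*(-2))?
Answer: 1651772519431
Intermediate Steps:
o = -57496 (o = -8*7187 = -57496)
X(m) = -48 (X(m) = -3*16 = -48)
s = -169086455 (s = (10983 - 7664)*(6551 - 57496) = 3319*(-50945) = -169086455)
(X(-41) - 1*(-18418)) - (3386 + s)*(9585 + (4*(-23))*(-2)) = (-48 - 1*(-18418)) - (3386 - 169086455)*(9585 + (4*(-23))*(-2)) = (-48 + 18418) - (-169083069)*(9585 - 92*(-2)) = 18370 - (-169083069)*(9585 + 184) = 18370 - (-169083069)*9769 = 18370 - 1*(-1651772501061) = 18370 + 1651772501061 = 1651772519431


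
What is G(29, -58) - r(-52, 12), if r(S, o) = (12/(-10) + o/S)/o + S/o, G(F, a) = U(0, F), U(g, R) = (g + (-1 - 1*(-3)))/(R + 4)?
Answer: 38723/8580 ≈ 4.5132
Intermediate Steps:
U(g, R) = (2 + g)/(4 + R) (U(g, R) = (g + (-1 + 3))/(4 + R) = (g + 2)/(4 + R) = (2 + g)/(4 + R))
G(F, a) = 2/(4 + F) (G(F, a) = (2 + 0)/(4 + F) = 2/(4 + F))
r(S, o) = S/o + (-6/5 + o/S)/o (r(S, o) = (12*(-⅒) + o/S)/o + S/o = (-6/5 + o/S)/o + S/o = S/o + (-6/5 + o/S)/o)
G(29, -58) - r(-52, 12) = 2/(4 + 29) - (1/(-52) - 6/5/12 - 52/12) = 2/33 - (-1/52 - 6/5*1/12 - 52*1/12) = 2*(1/33) - (-1/52 - ⅒ - 13/3) = 2/33 - 1*(-3473/780) = 2/33 + 3473/780 = 38723/8580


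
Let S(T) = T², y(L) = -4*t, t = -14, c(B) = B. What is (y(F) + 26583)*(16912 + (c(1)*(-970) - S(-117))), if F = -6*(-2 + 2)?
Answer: 60017667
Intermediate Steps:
F = 0 (F = -6*0 = 0)
y(L) = 56 (y(L) = -4*(-14) = 56)
(y(F) + 26583)*(16912 + (c(1)*(-970) - S(-117))) = (56 + 26583)*(16912 + (1*(-970) - 1*(-117)²)) = 26639*(16912 + (-970 - 1*13689)) = 26639*(16912 + (-970 - 13689)) = 26639*(16912 - 14659) = 26639*2253 = 60017667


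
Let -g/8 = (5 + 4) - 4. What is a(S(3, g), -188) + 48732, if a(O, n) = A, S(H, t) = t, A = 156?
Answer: 48888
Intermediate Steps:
g = -40 (g = -8*((5 + 4) - 4) = -8*(9 - 4) = -8*5 = -40)
a(O, n) = 156
a(S(3, g), -188) + 48732 = 156 + 48732 = 48888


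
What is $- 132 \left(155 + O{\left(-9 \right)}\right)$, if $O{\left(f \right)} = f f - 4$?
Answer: $-30624$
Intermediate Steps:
$O{\left(f \right)} = -4 + f^{2}$ ($O{\left(f \right)} = f^{2} - 4 = -4 + f^{2}$)
$- 132 \left(155 + O{\left(-9 \right)}\right) = - 132 \left(155 - \left(4 - \left(-9\right)^{2}\right)\right) = - 132 \left(155 + \left(-4 + 81\right)\right) = - 132 \left(155 + 77\right) = \left(-132\right) 232 = -30624$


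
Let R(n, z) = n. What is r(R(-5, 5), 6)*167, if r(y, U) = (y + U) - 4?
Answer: -501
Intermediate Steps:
r(y, U) = -4 + U + y (r(y, U) = (U + y) - 4 = -4 + U + y)
r(R(-5, 5), 6)*167 = (-4 + 6 - 5)*167 = -3*167 = -501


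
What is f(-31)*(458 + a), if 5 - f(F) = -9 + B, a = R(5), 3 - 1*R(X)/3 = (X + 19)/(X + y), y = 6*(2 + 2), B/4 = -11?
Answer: 26942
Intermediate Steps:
B = -44 (B = 4*(-11) = -44)
y = 24 (y = 6*4 = 24)
R(X) = 9 - 3*(19 + X)/(24 + X) (R(X) = 9 - 3*(X + 19)/(X + 24) = 9 - 3*(19 + X)/(24 + X))
a = 189/29 (a = 3*(53 + 2*5)/(24 + 5) = 3*(53 + 10)/29 = 3*(1/29)*63 = 189/29 ≈ 6.5172)
f(F) = 58 (f(F) = 5 - (-9 - 44) = 5 - 1*(-53) = 5 + 53 = 58)
f(-31)*(458 + a) = 58*(458 + 189/29) = 58*(13471/29) = 26942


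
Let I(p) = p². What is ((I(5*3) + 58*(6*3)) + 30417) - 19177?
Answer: 12509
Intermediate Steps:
((I(5*3) + 58*(6*3)) + 30417) - 19177 = (((5*3)² + 58*(6*3)) + 30417) - 19177 = ((15² + 58*18) + 30417) - 19177 = ((225 + 1044) + 30417) - 19177 = (1269 + 30417) - 19177 = 31686 - 19177 = 12509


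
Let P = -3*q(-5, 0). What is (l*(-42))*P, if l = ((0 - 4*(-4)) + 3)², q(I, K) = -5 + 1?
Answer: -181944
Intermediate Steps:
q(I, K) = -4
P = 12 (P = -3*(-4) = 12)
l = 361 (l = ((0 + 16) + 3)² = (16 + 3)² = 19² = 361)
(l*(-42))*P = (361*(-42))*12 = -15162*12 = -181944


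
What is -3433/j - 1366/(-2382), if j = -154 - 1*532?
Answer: 4557241/817026 ≈ 5.5778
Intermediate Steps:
j = -686 (j = -154 - 532 = -686)
-3433/j - 1366/(-2382) = -3433/(-686) - 1366/(-2382) = -3433*(-1/686) - 1366*(-1/2382) = 3433/686 + 683/1191 = 4557241/817026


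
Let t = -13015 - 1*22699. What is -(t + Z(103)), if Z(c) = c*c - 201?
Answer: 25306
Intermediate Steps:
Z(c) = -201 + c² (Z(c) = c² - 201 = -201 + c²)
t = -35714 (t = -13015 - 22699 = -35714)
-(t + Z(103)) = -(-35714 + (-201 + 103²)) = -(-35714 + (-201 + 10609)) = -(-35714 + 10408) = -1*(-25306) = 25306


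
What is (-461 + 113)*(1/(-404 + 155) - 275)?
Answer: 7943216/83 ≈ 95701.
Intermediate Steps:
(-461 + 113)*(1/(-404 + 155) - 275) = -348*(1/(-249) - 275) = -348*(-1/249 - 275) = -348*(-68476/249) = 7943216/83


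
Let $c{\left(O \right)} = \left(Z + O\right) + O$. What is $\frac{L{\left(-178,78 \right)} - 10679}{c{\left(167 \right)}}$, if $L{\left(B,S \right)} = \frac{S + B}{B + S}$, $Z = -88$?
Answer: $- \frac{5339}{123} \approx -43.406$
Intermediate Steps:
$L{\left(B,S \right)} = 1$ ($L{\left(B,S \right)} = \frac{B + S}{B + S} = 1$)
$c{\left(O \right)} = -88 + 2 O$ ($c{\left(O \right)} = \left(-88 + O\right) + O = -88 + 2 O$)
$\frac{L{\left(-178,78 \right)} - 10679}{c{\left(167 \right)}} = \frac{1 - 10679}{-88 + 2 \cdot 167} = \frac{1 - 10679}{-88 + 334} = - \frac{10678}{246} = \left(-10678\right) \frac{1}{246} = - \frac{5339}{123}$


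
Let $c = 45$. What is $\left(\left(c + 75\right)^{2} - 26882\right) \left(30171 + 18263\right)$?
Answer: $-604553188$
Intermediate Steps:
$\left(\left(c + 75\right)^{2} - 26882\right) \left(30171 + 18263\right) = \left(\left(45 + 75\right)^{2} - 26882\right) \left(30171 + 18263\right) = \left(120^{2} - 26882\right) 48434 = \left(14400 - 26882\right) 48434 = \left(-12482\right) 48434 = -604553188$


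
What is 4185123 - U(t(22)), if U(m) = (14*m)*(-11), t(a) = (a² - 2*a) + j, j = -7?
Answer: 4251805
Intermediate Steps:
t(a) = -7 + a² - 2*a (t(a) = (a² - 2*a) - 7 = -7 + a² - 2*a)
U(m) = -154*m
4185123 - U(t(22)) = 4185123 - (-154)*(-7 + 22² - 2*22) = 4185123 - (-154)*(-7 + 484 - 44) = 4185123 - (-154)*433 = 4185123 - 1*(-66682) = 4185123 + 66682 = 4251805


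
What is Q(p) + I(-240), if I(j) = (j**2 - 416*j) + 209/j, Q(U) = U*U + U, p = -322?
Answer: 62592271/240 ≈ 2.6080e+5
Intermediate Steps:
Q(U) = U + U**2 (Q(U) = U**2 + U = U + U**2)
I(j) = j**2 - 416*j + 209/j
Q(p) + I(-240) = -322*(1 - 322) + (209 + (-240)**2*(-416 - 240))/(-240) = -322*(-321) - (209 + 57600*(-656))/240 = 103362 - (209 - 37785600)/240 = 103362 - 1/240*(-37785391) = 103362 + 37785391/240 = 62592271/240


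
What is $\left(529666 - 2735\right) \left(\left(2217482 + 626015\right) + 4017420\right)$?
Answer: $3615229855727$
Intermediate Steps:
$\left(529666 - 2735\right) \left(\left(2217482 + 626015\right) + 4017420\right) = 526931 \left(2843497 + 4017420\right) = 526931 \cdot 6860917 = 3615229855727$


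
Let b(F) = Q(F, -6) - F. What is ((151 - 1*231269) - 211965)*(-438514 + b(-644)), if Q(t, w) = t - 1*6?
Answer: 194300757160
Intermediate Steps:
Q(t, w) = -6 + t (Q(t, w) = t - 6 = -6 + t)
b(F) = -6 (b(F) = (-6 + F) - F = -6)
((151 - 1*231269) - 211965)*(-438514 + b(-644)) = ((151 - 1*231269) - 211965)*(-438514 - 6) = ((151 - 231269) - 211965)*(-438520) = (-231118 - 211965)*(-438520) = -443083*(-438520) = 194300757160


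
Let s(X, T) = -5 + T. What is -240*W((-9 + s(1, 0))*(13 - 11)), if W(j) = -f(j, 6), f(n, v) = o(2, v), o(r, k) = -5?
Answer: -1200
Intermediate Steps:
f(n, v) = -5
W(j) = 5 (W(j) = -1*(-5) = 5)
-240*W((-9 + s(1, 0))*(13 - 11)) = -240*5 = -1200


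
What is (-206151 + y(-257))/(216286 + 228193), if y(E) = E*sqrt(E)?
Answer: -206151/444479 - 257*I*sqrt(257)/444479 ≈ -0.4638 - 0.0092693*I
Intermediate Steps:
y(E) = E**(3/2)
(-206151 + y(-257))/(216286 + 228193) = (-206151 + (-257)**(3/2))/(216286 + 228193) = (-206151 - 257*I*sqrt(257))/444479 = (-206151 - 257*I*sqrt(257))*(1/444479) = -206151/444479 - 257*I*sqrt(257)/444479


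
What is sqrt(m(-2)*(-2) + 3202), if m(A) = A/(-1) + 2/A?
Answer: 40*sqrt(2) ≈ 56.569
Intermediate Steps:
m(A) = -A + 2/A (m(A) = A*(-1) + 2/A = -A + 2/A)
sqrt(m(-2)*(-2) + 3202) = sqrt((-1*(-2) + 2/(-2))*(-2) + 3202) = sqrt((2 + 2*(-1/2))*(-2) + 3202) = sqrt((2 - 1)*(-2) + 3202) = sqrt(1*(-2) + 3202) = sqrt(-2 + 3202) = sqrt(3200) = 40*sqrt(2)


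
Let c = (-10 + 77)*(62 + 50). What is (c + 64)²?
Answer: 57274624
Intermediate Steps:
c = 7504 (c = 67*112 = 7504)
(c + 64)² = (7504 + 64)² = 7568² = 57274624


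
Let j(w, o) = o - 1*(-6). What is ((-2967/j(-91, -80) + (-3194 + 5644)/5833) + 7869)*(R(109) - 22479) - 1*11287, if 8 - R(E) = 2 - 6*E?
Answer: -74496655294925/431642 ≈ -1.7259e+8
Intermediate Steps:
j(w, o) = 6 + o (j(w, o) = o + 6 = 6 + o)
R(E) = 6 + 6*E (R(E) = 8 - (2 - 6*E) = 8 + (-2 + 6*E) = 6 + 6*E)
((-2967/j(-91, -80) + (-3194 + 5644)/5833) + 7869)*(R(109) - 22479) - 1*11287 = ((-2967/(6 - 80) + (-3194 + 5644)/5833) + 7869)*((6 + 6*109) - 22479) - 1*11287 = ((-2967/(-74) + 2450*(1/5833)) + 7869)*((6 + 654) - 22479) - 11287 = ((-2967*(-1/74) + 2450/5833) + 7869)*(660 - 22479) - 11287 = ((2967/74 + 2450/5833) + 7869)*(-21819) - 11287 = (17487811/431642 + 7869)*(-21819) - 11287 = (3414078709/431642)*(-21819) - 11287 = -74491783351671/431642 - 11287 = -74496655294925/431642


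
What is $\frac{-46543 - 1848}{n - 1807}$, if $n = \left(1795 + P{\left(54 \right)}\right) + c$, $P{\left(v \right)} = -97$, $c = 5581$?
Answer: $- \frac{48391}{5472} \approx -8.8434$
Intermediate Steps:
$n = 7279$ ($n = \left(1795 - 97\right) + 5581 = 1698 + 5581 = 7279$)
$\frac{-46543 - 1848}{n - 1807} = \frac{-46543 - 1848}{7279 - 1807} = - \frac{48391}{5472}$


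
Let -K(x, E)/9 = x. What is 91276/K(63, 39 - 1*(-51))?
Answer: -91276/567 ≈ -160.98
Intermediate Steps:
K(x, E) = -9*x
91276/K(63, 39 - 1*(-51)) = 91276/((-9*63)) = 91276/(-567) = 91276*(-1/567) = -91276/567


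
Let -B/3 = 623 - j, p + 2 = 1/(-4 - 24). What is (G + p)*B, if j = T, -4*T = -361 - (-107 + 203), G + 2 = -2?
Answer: 1031745/112 ≈ 9212.0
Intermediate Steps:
G = -4 (G = -2 - 2 = -4)
p = -57/28 (p = -2 + 1/(-4 - 24) = -2 + 1/(-28) = -2 - 1/28 = -57/28 ≈ -2.0357)
T = 457/4 (T = -(-361 - (-107 + 203))/4 = -(-361 - 1*96)/4 = -(-361 - 96)/4 = -¼*(-457) = 457/4 ≈ 114.25)
j = 457/4 ≈ 114.25
B = -6105/4 (B = -3*(623 - 1*457/4) = -3*(623 - 457/4) = -3*2035/4 = -6105/4 ≈ -1526.3)
(G + p)*B = (-4 - 57/28)*(-6105/4) = -169/28*(-6105/4) = 1031745/112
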